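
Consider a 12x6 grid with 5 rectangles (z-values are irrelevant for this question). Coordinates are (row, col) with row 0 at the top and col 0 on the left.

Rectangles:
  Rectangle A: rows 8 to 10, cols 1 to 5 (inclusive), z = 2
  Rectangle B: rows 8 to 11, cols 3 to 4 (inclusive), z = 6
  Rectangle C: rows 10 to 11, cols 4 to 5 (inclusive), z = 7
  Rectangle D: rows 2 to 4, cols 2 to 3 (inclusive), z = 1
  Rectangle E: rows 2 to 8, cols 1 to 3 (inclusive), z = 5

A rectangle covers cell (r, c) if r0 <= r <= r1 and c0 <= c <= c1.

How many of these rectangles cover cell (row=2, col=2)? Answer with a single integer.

Answer: 2

Derivation:
Check cell (2,2):
  A: rows 8-10 cols 1-5 -> outside (row miss)
  B: rows 8-11 cols 3-4 -> outside (row miss)
  C: rows 10-11 cols 4-5 -> outside (row miss)
  D: rows 2-4 cols 2-3 -> covers
  E: rows 2-8 cols 1-3 -> covers
Count covering = 2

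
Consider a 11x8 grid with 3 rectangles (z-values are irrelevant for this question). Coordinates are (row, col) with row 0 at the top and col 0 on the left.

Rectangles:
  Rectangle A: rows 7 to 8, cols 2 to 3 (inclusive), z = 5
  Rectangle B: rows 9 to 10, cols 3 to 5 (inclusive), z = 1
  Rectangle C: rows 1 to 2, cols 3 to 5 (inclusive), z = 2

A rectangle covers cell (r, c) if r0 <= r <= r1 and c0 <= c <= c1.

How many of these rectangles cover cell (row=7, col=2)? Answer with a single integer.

Answer: 1

Derivation:
Check cell (7,2):
  A: rows 7-8 cols 2-3 -> covers
  B: rows 9-10 cols 3-5 -> outside (row miss)
  C: rows 1-2 cols 3-5 -> outside (row miss)
Count covering = 1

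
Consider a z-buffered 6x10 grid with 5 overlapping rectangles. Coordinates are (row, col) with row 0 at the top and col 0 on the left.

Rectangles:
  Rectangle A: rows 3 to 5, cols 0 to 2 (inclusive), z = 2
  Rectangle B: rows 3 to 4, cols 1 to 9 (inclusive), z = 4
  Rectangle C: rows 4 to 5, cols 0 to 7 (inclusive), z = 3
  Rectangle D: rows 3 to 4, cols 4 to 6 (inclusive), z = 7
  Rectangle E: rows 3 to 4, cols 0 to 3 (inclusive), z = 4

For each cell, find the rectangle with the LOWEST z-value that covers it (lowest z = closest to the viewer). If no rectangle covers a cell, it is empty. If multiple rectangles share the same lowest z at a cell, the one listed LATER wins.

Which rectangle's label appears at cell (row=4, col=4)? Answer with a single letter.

Answer: C

Derivation:
Check cell (4,4):
  A: rows 3-5 cols 0-2 -> outside (col miss)
  B: rows 3-4 cols 1-9 z=4 -> covers; best now B (z=4)
  C: rows 4-5 cols 0-7 z=3 -> covers; best now C (z=3)
  D: rows 3-4 cols 4-6 z=7 -> covers; best now C (z=3)
  E: rows 3-4 cols 0-3 -> outside (col miss)
Winner: C at z=3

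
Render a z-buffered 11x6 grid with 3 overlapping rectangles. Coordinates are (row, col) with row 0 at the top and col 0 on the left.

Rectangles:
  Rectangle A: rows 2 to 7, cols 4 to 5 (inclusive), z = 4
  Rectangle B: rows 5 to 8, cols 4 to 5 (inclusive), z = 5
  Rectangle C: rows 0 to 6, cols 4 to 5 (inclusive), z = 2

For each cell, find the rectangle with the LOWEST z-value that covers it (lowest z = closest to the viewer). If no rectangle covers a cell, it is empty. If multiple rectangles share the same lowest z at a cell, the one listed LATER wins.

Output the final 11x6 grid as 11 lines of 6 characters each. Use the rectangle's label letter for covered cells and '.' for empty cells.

....CC
....CC
....CC
....CC
....CC
....CC
....CC
....AA
....BB
......
......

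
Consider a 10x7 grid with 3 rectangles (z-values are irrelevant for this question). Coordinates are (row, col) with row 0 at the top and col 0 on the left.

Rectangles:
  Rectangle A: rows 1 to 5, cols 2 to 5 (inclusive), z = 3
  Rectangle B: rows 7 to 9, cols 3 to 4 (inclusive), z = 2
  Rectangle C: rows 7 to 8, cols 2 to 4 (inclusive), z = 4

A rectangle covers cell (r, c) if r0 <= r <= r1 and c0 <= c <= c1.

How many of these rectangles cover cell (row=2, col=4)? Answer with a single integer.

Check cell (2,4):
  A: rows 1-5 cols 2-5 -> covers
  B: rows 7-9 cols 3-4 -> outside (row miss)
  C: rows 7-8 cols 2-4 -> outside (row miss)
Count covering = 1

Answer: 1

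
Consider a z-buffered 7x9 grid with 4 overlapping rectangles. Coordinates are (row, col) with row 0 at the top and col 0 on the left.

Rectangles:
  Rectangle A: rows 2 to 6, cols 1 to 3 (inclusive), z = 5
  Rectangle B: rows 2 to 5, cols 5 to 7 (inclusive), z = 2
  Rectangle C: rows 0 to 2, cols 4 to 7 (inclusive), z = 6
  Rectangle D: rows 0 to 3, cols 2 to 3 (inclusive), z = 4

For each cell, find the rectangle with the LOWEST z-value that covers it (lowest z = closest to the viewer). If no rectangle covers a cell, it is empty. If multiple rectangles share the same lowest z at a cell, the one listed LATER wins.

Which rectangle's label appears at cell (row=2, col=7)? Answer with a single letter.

Check cell (2,7):
  A: rows 2-6 cols 1-3 -> outside (col miss)
  B: rows 2-5 cols 5-7 z=2 -> covers; best now B (z=2)
  C: rows 0-2 cols 4-7 z=6 -> covers; best now B (z=2)
  D: rows 0-3 cols 2-3 -> outside (col miss)
Winner: B at z=2

Answer: B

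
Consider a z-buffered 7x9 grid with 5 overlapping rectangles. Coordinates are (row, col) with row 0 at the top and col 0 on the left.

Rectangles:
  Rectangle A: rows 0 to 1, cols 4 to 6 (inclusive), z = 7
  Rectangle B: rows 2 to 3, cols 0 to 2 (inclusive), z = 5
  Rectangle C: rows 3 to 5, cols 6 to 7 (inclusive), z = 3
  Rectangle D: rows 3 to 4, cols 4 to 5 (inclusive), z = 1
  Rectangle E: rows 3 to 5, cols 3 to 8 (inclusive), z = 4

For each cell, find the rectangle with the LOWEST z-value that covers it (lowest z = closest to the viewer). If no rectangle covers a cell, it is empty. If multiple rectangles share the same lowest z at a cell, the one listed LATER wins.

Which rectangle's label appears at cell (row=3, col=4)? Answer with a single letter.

Check cell (3,4):
  A: rows 0-1 cols 4-6 -> outside (row miss)
  B: rows 2-3 cols 0-2 -> outside (col miss)
  C: rows 3-5 cols 6-7 -> outside (col miss)
  D: rows 3-4 cols 4-5 z=1 -> covers; best now D (z=1)
  E: rows 3-5 cols 3-8 z=4 -> covers; best now D (z=1)
Winner: D at z=1

Answer: D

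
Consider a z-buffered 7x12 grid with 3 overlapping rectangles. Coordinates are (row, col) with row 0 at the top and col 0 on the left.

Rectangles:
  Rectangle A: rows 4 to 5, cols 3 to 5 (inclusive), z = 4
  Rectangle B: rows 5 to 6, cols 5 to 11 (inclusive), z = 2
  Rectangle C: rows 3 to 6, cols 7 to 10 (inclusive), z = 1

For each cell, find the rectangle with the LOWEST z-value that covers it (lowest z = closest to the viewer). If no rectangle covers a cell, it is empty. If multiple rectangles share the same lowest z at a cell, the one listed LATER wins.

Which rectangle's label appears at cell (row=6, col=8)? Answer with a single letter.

Answer: C

Derivation:
Check cell (6,8):
  A: rows 4-5 cols 3-5 -> outside (row miss)
  B: rows 5-6 cols 5-11 z=2 -> covers; best now B (z=2)
  C: rows 3-6 cols 7-10 z=1 -> covers; best now C (z=1)
Winner: C at z=1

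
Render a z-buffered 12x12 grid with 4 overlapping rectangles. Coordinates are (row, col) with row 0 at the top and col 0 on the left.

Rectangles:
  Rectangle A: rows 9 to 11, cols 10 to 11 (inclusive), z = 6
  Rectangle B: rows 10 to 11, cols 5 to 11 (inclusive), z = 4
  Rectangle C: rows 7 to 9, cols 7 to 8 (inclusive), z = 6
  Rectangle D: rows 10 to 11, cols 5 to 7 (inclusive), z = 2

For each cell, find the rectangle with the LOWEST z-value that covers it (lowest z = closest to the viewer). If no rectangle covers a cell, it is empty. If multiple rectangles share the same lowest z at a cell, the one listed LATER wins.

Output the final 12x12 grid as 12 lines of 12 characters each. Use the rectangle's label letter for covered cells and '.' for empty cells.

............
............
............
............
............
............
............
.......CC...
.......CC...
.......CC.AA
.....DDDBBBB
.....DDDBBBB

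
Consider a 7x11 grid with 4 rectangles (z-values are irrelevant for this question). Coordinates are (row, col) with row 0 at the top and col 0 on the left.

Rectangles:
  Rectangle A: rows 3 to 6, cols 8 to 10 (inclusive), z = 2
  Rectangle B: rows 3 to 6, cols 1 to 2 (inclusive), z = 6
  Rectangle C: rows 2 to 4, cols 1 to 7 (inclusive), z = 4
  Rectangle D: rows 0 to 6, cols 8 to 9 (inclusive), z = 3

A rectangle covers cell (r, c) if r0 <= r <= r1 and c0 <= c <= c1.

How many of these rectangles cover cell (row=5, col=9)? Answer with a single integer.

Answer: 2

Derivation:
Check cell (5,9):
  A: rows 3-6 cols 8-10 -> covers
  B: rows 3-6 cols 1-2 -> outside (col miss)
  C: rows 2-4 cols 1-7 -> outside (row miss)
  D: rows 0-6 cols 8-9 -> covers
Count covering = 2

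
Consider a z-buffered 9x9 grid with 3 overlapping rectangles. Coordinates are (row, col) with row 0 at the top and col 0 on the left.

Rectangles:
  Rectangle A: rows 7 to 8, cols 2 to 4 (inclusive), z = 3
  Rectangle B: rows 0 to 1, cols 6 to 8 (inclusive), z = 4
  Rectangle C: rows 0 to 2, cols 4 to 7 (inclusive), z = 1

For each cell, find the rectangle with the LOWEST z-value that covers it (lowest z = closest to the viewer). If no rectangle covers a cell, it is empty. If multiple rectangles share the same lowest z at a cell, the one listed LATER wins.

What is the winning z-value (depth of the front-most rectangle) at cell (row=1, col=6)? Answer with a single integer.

Answer: 1

Derivation:
Check cell (1,6):
  A: rows 7-8 cols 2-4 -> outside (row miss)
  B: rows 0-1 cols 6-8 z=4 -> covers; best now B (z=4)
  C: rows 0-2 cols 4-7 z=1 -> covers; best now C (z=1)
Winner: C at z=1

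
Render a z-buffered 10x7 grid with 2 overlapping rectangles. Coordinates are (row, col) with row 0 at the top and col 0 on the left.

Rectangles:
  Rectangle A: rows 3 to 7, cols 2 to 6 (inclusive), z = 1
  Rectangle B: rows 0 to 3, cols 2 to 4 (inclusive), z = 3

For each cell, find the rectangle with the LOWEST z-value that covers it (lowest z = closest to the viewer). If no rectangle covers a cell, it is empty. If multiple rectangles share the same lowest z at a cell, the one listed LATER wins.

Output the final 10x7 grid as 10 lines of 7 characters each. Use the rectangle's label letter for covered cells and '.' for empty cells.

..BBB..
..BBB..
..BBB..
..AAAAA
..AAAAA
..AAAAA
..AAAAA
..AAAAA
.......
.......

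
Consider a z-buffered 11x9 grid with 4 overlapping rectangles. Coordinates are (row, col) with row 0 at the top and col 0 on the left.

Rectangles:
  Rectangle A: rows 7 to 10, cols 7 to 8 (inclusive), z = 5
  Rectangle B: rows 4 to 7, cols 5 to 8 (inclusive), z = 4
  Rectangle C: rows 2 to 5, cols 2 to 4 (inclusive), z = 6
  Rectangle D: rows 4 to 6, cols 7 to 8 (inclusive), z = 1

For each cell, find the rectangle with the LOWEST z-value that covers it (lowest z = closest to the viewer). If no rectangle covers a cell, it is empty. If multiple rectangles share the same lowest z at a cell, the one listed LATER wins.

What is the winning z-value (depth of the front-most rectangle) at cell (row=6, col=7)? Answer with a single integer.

Check cell (6,7):
  A: rows 7-10 cols 7-8 -> outside (row miss)
  B: rows 4-7 cols 5-8 z=4 -> covers; best now B (z=4)
  C: rows 2-5 cols 2-4 -> outside (row miss)
  D: rows 4-6 cols 7-8 z=1 -> covers; best now D (z=1)
Winner: D at z=1

Answer: 1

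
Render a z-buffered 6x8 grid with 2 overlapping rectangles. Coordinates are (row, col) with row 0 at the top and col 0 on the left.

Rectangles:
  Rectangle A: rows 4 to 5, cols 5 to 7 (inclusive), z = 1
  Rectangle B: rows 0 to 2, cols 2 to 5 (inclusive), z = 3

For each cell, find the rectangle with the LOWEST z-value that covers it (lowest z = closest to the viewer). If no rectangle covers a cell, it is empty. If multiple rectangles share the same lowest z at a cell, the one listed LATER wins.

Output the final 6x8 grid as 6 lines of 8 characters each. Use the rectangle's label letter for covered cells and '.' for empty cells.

..BBBB..
..BBBB..
..BBBB..
........
.....AAA
.....AAA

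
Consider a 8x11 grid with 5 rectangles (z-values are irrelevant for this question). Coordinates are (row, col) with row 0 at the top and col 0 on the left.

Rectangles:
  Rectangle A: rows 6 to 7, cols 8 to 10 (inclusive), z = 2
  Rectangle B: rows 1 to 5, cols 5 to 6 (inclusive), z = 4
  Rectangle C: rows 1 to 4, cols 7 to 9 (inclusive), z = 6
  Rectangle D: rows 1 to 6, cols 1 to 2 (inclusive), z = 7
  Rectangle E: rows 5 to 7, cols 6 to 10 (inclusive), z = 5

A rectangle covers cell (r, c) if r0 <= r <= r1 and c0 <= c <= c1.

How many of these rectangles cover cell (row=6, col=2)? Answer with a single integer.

Answer: 1

Derivation:
Check cell (6,2):
  A: rows 6-7 cols 8-10 -> outside (col miss)
  B: rows 1-5 cols 5-6 -> outside (row miss)
  C: rows 1-4 cols 7-9 -> outside (row miss)
  D: rows 1-6 cols 1-2 -> covers
  E: rows 5-7 cols 6-10 -> outside (col miss)
Count covering = 1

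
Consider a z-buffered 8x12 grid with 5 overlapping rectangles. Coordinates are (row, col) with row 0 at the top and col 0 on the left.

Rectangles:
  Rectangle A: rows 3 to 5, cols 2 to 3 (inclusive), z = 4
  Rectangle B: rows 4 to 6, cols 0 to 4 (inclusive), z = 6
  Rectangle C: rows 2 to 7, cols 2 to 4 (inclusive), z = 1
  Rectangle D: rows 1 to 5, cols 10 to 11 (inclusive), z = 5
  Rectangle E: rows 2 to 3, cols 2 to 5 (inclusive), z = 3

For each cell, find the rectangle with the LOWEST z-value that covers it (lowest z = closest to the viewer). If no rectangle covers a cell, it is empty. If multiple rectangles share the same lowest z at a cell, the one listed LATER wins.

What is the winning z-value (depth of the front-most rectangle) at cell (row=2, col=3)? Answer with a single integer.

Answer: 1

Derivation:
Check cell (2,3):
  A: rows 3-5 cols 2-3 -> outside (row miss)
  B: rows 4-6 cols 0-4 -> outside (row miss)
  C: rows 2-7 cols 2-4 z=1 -> covers; best now C (z=1)
  D: rows 1-5 cols 10-11 -> outside (col miss)
  E: rows 2-3 cols 2-5 z=3 -> covers; best now C (z=1)
Winner: C at z=1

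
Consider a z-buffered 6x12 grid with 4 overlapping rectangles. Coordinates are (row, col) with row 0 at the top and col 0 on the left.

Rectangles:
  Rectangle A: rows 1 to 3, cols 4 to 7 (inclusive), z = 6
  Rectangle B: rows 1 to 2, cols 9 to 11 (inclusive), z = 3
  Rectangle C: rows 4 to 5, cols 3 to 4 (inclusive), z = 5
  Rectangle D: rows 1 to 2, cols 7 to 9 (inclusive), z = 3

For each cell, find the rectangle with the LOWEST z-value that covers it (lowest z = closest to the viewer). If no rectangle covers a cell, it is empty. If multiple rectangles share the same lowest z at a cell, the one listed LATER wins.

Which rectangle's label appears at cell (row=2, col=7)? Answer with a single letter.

Check cell (2,7):
  A: rows 1-3 cols 4-7 z=6 -> covers; best now A (z=6)
  B: rows 1-2 cols 9-11 -> outside (col miss)
  C: rows 4-5 cols 3-4 -> outside (row miss)
  D: rows 1-2 cols 7-9 z=3 -> covers; best now D (z=3)
Winner: D at z=3

Answer: D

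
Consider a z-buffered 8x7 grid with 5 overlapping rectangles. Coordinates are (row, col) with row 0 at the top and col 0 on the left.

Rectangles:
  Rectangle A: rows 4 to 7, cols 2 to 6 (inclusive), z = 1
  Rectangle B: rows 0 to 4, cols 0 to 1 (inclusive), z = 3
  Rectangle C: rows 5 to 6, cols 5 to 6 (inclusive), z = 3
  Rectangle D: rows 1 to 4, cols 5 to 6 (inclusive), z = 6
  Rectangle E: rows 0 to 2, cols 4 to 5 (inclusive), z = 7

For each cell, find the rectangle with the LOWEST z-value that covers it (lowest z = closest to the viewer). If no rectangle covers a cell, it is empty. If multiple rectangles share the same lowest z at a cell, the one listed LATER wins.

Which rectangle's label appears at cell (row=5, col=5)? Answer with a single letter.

Check cell (5,5):
  A: rows 4-7 cols 2-6 z=1 -> covers; best now A (z=1)
  B: rows 0-4 cols 0-1 -> outside (row miss)
  C: rows 5-6 cols 5-6 z=3 -> covers; best now A (z=1)
  D: rows 1-4 cols 5-6 -> outside (row miss)
  E: rows 0-2 cols 4-5 -> outside (row miss)
Winner: A at z=1

Answer: A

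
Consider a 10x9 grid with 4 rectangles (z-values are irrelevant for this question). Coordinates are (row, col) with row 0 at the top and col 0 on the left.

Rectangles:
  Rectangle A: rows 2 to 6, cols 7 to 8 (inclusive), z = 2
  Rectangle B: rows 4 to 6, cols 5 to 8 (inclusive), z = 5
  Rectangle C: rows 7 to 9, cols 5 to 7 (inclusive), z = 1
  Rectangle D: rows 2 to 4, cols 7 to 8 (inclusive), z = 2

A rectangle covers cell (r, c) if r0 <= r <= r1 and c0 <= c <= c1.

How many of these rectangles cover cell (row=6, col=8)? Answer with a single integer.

Answer: 2

Derivation:
Check cell (6,8):
  A: rows 2-6 cols 7-8 -> covers
  B: rows 4-6 cols 5-8 -> covers
  C: rows 7-9 cols 5-7 -> outside (row miss)
  D: rows 2-4 cols 7-8 -> outside (row miss)
Count covering = 2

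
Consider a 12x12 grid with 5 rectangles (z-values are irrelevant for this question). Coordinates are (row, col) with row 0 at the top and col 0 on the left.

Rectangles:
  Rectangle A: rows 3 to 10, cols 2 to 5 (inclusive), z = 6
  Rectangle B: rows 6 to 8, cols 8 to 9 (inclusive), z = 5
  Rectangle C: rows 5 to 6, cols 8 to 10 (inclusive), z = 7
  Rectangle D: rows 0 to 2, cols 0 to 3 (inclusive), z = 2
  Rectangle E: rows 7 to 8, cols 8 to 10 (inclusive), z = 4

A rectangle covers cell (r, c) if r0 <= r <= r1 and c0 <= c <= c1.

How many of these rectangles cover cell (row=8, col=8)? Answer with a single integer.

Answer: 2

Derivation:
Check cell (8,8):
  A: rows 3-10 cols 2-5 -> outside (col miss)
  B: rows 6-8 cols 8-9 -> covers
  C: rows 5-6 cols 8-10 -> outside (row miss)
  D: rows 0-2 cols 0-3 -> outside (row miss)
  E: rows 7-8 cols 8-10 -> covers
Count covering = 2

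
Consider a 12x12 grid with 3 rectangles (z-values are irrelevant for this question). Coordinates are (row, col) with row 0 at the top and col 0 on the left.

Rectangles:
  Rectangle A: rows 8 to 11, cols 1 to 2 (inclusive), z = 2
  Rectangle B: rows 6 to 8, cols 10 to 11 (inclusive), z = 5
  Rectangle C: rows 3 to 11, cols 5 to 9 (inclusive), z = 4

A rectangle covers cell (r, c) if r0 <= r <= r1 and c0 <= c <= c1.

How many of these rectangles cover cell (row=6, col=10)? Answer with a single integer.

Check cell (6,10):
  A: rows 8-11 cols 1-2 -> outside (row miss)
  B: rows 6-8 cols 10-11 -> covers
  C: rows 3-11 cols 5-9 -> outside (col miss)
Count covering = 1

Answer: 1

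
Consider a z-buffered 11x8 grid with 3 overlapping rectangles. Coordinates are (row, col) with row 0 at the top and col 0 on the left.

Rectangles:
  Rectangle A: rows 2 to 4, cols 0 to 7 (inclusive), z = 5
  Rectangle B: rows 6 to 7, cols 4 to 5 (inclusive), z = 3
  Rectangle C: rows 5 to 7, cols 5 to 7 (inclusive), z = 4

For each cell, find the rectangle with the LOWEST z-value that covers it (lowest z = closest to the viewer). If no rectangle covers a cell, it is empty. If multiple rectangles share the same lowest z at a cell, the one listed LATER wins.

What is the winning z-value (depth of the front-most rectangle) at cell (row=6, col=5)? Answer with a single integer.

Check cell (6,5):
  A: rows 2-4 cols 0-7 -> outside (row miss)
  B: rows 6-7 cols 4-5 z=3 -> covers; best now B (z=3)
  C: rows 5-7 cols 5-7 z=4 -> covers; best now B (z=3)
Winner: B at z=3

Answer: 3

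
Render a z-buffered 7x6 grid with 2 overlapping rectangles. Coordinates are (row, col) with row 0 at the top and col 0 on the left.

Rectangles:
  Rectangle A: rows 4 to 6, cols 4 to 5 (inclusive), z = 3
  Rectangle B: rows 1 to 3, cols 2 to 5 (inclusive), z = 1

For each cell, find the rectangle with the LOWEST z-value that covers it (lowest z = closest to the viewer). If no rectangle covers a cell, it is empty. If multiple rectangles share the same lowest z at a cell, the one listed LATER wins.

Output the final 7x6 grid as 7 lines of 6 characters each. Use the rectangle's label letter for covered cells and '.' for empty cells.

......
..BBBB
..BBBB
..BBBB
....AA
....AA
....AA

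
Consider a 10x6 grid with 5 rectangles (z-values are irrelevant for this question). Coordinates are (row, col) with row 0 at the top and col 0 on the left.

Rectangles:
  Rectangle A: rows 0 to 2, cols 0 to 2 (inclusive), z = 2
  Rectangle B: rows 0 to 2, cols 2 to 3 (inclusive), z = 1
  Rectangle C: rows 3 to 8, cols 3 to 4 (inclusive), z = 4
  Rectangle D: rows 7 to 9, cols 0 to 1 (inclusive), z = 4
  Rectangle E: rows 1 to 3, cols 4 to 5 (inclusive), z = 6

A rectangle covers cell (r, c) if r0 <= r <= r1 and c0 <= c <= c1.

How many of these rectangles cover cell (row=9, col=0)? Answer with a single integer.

Check cell (9,0):
  A: rows 0-2 cols 0-2 -> outside (row miss)
  B: rows 0-2 cols 2-3 -> outside (row miss)
  C: rows 3-8 cols 3-4 -> outside (row miss)
  D: rows 7-9 cols 0-1 -> covers
  E: rows 1-3 cols 4-5 -> outside (row miss)
Count covering = 1

Answer: 1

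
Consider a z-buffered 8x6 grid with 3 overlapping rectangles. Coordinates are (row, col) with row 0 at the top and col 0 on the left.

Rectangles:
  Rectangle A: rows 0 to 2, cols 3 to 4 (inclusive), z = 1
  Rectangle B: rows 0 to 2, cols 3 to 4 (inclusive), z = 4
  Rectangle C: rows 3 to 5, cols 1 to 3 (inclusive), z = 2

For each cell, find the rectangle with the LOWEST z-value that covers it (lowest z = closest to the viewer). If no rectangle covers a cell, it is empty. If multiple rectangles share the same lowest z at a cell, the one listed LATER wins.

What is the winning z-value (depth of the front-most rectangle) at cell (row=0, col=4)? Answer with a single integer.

Check cell (0,4):
  A: rows 0-2 cols 3-4 z=1 -> covers; best now A (z=1)
  B: rows 0-2 cols 3-4 z=4 -> covers; best now A (z=1)
  C: rows 3-5 cols 1-3 -> outside (row miss)
Winner: A at z=1

Answer: 1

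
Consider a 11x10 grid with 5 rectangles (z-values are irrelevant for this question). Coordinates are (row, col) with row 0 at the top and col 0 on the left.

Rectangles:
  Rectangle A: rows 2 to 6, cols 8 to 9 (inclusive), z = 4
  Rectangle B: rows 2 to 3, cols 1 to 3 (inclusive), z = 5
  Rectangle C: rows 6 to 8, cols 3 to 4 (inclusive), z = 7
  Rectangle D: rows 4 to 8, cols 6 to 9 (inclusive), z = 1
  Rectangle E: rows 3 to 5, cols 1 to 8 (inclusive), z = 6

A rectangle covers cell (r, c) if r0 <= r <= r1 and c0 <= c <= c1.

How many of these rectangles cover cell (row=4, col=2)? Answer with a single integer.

Answer: 1

Derivation:
Check cell (4,2):
  A: rows 2-6 cols 8-9 -> outside (col miss)
  B: rows 2-3 cols 1-3 -> outside (row miss)
  C: rows 6-8 cols 3-4 -> outside (row miss)
  D: rows 4-8 cols 6-9 -> outside (col miss)
  E: rows 3-5 cols 1-8 -> covers
Count covering = 1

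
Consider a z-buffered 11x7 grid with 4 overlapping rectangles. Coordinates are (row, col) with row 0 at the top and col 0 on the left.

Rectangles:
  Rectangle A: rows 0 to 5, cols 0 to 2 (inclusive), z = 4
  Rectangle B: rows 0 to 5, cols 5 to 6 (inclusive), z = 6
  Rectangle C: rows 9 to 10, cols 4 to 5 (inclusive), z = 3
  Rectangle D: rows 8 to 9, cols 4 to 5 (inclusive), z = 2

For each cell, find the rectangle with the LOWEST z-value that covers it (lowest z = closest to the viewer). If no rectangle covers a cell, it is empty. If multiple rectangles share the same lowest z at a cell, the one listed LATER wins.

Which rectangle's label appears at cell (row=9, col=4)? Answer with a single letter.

Check cell (9,4):
  A: rows 0-5 cols 0-2 -> outside (row miss)
  B: rows 0-5 cols 5-6 -> outside (row miss)
  C: rows 9-10 cols 4-5 z=3 -> covers; best now C (z=3)
  D: rows 8-9 cols 4-5 z=2 -> covers; best now D (z=2)
Winner: D at z=2

Answer: D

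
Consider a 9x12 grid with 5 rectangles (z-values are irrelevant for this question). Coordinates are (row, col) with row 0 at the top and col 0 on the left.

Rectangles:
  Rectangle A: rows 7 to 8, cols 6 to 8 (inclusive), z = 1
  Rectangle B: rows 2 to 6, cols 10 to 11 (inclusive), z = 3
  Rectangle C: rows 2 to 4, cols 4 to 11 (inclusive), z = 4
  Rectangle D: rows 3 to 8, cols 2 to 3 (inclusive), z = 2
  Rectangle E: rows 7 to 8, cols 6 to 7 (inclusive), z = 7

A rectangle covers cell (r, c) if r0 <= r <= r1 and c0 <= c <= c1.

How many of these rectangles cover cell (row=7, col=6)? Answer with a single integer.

Check cell (7,6):
  A: rows 7-8 cols 6-8 -> covers
  B: rows 2-6 cols 10-11 -> outside (row miss)
  C: rows 2-4 cols 4-11 -> outside (row miss)
  D: rows 3-8 cols 2-3 -> outside (col miss)
  E: rows 7-8 cols 6-7 -> covers
Count covering = 2

Answer: 2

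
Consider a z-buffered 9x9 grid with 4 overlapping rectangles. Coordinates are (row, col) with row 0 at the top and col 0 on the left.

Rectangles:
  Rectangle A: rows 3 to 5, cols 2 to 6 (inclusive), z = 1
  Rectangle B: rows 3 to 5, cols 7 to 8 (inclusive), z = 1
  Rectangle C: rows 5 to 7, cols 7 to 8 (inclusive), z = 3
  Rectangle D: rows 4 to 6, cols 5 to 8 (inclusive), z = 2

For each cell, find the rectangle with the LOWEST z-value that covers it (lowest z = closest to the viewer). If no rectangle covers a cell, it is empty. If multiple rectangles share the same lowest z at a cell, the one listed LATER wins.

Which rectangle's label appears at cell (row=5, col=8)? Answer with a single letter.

Answer: B

Derivation:
Check cell (5,8):
  A: rows 3-5 cols 2-6 -> outside (col miss)
  B: rows 3-5 cols 7-8 z=1 -> covers; best now B (z=1)
  C: rows 5-7 cols 7-8 z=3 -> covers; best now B (z=1)
  D: rows 4-6 cols 5-8 z=2 -> covers; best now B (z=1)
Winner: B at z=1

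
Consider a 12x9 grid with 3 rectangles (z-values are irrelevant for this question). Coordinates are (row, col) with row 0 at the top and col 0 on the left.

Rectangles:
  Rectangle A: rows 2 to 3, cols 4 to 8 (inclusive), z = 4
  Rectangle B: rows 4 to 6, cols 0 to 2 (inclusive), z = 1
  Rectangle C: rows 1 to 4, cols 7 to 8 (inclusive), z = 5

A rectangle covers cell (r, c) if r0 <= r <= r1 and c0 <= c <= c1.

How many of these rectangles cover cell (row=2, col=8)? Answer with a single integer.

Check cell (2,8):
  A: rows 2-3 cols 4-8 -> covers
  B: rows 4-6 cols 0-2 -> outside (row miss)
  C: rows 1-4 cols 7-8 -> covers
Count covering = 2

Answer: 2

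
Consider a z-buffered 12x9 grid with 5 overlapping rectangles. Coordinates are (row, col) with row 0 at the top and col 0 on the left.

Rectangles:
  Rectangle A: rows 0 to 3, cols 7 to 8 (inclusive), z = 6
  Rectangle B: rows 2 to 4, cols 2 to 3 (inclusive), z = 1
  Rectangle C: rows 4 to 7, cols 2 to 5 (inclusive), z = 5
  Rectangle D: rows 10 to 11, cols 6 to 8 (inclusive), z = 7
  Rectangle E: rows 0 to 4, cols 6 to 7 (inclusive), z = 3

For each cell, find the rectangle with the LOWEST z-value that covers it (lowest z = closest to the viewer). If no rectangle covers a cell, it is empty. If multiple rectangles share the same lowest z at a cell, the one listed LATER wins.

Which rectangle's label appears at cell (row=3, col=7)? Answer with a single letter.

Answer: E

Derivation:
Check cell (3,7):
  A: rows 0-3 cols 7-8 z=6 -> covers; best now A (z=6)
  B: rows 2-4 cols 2-3 -> outside (col miss)
  C: rows 4-7 cols 2-5 -> outside (row miss)
  D: rows 10-11 cols 6-8 -> outside (row miss)
  E: rows 0-4 cols 6-7 z=3 -> covers; best now E (z=3)
Winner: E at z=3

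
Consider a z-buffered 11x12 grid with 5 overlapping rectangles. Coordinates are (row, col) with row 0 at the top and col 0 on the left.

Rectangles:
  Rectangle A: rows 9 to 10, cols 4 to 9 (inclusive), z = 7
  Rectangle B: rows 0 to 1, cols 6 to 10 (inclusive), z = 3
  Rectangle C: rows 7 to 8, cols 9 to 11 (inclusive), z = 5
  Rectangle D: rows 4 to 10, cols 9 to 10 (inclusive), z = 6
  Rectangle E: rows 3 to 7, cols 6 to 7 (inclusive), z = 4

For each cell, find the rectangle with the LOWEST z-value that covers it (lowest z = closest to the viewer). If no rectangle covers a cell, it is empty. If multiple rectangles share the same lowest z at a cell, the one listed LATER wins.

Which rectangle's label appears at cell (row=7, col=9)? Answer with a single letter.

Answer: C

Derivation:
Check cell (7,9):
  A: rows 9-10 cols 4-9 -> outside (row miss)
  B: rows 0-1 cols 6-10 -> outside (row miss)
  C: rows 7-8 cols 9-11 z=5 -> covers; best now C (z=5)
  D: rows 4-10 cols 9-10 z=6 -> covers; best now C (z=5)
  E: rows 3-7 cols 6-7 -> outside (col miss)
Winner: C at z=5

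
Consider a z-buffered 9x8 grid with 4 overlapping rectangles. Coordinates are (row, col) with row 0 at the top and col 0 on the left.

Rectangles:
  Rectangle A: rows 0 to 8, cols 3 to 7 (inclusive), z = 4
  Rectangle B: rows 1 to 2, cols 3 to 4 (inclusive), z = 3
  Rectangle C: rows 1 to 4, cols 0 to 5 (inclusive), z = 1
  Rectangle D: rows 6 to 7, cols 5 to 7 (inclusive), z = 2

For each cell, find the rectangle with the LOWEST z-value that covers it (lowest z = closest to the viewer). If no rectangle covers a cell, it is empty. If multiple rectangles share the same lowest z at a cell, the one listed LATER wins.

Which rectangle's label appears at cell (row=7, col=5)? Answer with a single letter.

Answer: D

Derivation:
Check cell (7,5):
  A: rows 0-8 cols 3-7 z=4 -> covers; best now A (z=4)
  B: rows 1-2 cols 3-4 -> outside (row miss)
  C: rows 1-4 cols 0-5 -> outside (row miss)
  D: rows 6-7 cols 5-7 z=2 -> covers; best now D (z=2)
Winner: D at z=2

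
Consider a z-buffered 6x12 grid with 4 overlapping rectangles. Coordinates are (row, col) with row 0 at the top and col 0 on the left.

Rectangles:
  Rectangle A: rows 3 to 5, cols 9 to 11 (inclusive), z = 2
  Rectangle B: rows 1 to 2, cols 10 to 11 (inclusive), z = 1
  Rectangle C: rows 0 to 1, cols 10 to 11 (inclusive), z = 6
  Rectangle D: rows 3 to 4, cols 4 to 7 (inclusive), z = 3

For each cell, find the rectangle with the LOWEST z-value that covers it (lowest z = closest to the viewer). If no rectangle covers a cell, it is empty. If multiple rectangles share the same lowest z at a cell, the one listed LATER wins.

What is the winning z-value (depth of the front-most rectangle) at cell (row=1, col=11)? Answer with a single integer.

Answer: 1

Derivation:
Check cell (1,11):
  A: rows 3-5 cols 9-11 -> outside (row miss)
  B: rows 1-2 cols 10-11 z=1 -> covers; best now B (z=1)
  C: rows 0-1 cols 10-11 z=6 -> covers; best now B (z=1)
  D: rows 3-4 cols 4-7 -> outside (row miss)
Winner: B at z=1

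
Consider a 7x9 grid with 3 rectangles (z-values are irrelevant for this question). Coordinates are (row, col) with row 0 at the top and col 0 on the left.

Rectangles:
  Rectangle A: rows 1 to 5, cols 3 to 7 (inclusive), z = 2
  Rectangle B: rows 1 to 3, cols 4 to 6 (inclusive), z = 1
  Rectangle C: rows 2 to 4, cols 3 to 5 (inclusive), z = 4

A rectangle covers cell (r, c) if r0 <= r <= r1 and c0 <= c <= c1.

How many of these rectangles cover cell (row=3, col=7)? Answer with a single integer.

Answer: 1

Derivation:
Check cell (3,7):
  A: rows 1-5 cols 3-7 -> covers
  B: rows 1-3 cols 4-6 -> outside (col miss)
  C: rows 2-4 cols 3-5 -> outside (col miss)
Count covering = 1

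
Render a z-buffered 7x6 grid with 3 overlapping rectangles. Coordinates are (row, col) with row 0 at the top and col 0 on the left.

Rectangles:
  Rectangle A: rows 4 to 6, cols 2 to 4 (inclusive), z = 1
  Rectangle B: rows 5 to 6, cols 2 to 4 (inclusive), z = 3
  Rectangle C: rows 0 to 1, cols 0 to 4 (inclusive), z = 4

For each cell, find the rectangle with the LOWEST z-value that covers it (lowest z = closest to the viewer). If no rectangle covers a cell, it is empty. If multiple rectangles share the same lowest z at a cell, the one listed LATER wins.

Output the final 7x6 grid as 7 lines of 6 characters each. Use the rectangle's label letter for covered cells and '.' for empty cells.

CCCCC.
CCCCC.
......
......
..AAA.
..AAA.
..AAA.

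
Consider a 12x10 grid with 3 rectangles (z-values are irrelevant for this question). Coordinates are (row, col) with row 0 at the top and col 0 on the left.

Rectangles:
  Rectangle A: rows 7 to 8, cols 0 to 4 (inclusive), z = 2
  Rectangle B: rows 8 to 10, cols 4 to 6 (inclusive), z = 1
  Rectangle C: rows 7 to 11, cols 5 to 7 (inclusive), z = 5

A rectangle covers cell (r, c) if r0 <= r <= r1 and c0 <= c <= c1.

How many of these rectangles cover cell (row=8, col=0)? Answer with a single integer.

Answer: 1

Derivation:
Check cell (8,0):
  A: rows 7-8 cols 0-4 -> covers
  B: rows 8-10 cols 4-6 -> outside (col miss)
  C: rows 7-11 cols 5-7 -> outside (col miss)
Count covering = 1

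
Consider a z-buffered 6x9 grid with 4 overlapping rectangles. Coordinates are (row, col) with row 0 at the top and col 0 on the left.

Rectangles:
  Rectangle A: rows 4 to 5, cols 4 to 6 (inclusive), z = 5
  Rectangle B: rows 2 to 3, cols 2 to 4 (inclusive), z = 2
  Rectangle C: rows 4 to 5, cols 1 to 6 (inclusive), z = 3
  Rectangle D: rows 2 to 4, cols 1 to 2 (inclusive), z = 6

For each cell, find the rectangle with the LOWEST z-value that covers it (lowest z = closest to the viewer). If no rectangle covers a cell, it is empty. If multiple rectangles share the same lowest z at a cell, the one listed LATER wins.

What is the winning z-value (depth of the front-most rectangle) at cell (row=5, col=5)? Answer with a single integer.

Answer: 3

Derivation:
Check cell (5,5):
  A: rows 4-5 cols 4-6 z=5 -> covers; best now A (z=5)
  B: rows 2-3 cols 2-4 -> outside (row miss)
  C: rows 4-5 cols 1-6 z=3 -> covers; best now C (z=3)
  D: rows 2-4 cols 1-2 -> outside (row miss)
Winner: C at z=3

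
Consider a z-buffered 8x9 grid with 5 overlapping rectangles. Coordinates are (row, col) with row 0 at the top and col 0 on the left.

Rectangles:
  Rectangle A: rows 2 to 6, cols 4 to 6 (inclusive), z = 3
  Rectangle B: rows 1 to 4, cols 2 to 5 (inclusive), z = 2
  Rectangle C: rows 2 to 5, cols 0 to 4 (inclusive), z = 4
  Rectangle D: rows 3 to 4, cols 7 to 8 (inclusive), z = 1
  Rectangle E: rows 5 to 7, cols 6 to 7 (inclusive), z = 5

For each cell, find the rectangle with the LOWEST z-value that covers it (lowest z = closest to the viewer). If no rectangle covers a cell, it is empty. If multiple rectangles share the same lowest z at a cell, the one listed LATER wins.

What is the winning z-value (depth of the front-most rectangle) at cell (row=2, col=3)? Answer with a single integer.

Answer: 2

Derivation:
Check cell (2,3):
  A: rows 2-6 cols 4-6 -> outside (col miss)
  B: rows 1-4 cols 2-5 z=2 -> covers; best now B (z=2)
  C: rows 2-5 cols 0-4 z=4 -> covers; best now B (z=2)
  D: rows 3-4 cols 7-8 -> outside (row miss)
  E: rows 5-7 cols 6-7 -> outside (row miss)
Winner: B at z=2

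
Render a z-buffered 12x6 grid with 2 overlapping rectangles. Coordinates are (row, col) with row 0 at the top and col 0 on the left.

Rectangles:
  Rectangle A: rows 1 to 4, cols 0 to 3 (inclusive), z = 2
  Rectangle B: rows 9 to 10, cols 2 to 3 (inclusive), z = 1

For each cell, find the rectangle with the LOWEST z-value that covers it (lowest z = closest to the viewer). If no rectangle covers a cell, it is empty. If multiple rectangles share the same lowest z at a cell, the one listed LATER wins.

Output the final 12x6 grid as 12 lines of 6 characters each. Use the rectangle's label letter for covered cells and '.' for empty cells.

......
AAAA..
AAAA..
AAAA..
AAAA..
......
......
......
......
..BB..
..BB..
......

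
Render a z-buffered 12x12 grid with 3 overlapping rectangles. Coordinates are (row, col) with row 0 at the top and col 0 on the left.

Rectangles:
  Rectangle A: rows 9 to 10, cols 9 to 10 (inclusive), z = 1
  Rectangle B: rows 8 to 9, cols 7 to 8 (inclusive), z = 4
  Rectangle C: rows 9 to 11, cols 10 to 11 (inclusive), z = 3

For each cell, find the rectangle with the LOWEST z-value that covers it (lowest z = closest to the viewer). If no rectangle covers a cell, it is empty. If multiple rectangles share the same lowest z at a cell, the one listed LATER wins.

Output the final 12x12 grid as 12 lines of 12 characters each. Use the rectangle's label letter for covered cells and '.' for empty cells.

............
............
............
............
............
............
............
............
.......BB...
.......BBAAC
.........AAC
..........CC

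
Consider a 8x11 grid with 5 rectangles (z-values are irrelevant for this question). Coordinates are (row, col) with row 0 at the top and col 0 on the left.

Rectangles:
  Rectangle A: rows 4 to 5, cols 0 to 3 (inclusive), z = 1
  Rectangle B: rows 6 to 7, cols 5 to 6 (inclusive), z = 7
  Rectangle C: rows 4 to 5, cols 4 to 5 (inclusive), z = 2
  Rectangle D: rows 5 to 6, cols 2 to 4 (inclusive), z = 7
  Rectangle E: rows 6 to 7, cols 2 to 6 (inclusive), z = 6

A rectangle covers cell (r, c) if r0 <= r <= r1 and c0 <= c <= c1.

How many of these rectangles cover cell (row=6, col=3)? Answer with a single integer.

Check cell (6,3):
  A: rows 4-5 cols 0-3 -> outside (row miss)
  B: rows 6-7 cols 5-6 -> outside (col miss)
  C: rows 4-5 cols 4-5 -> outside (row miss)
  D: rows 5-6 cols 2-4 -> covers
  E: rows 6-7 cols 2-6 -> covers
Count covering = 2

Answer: 2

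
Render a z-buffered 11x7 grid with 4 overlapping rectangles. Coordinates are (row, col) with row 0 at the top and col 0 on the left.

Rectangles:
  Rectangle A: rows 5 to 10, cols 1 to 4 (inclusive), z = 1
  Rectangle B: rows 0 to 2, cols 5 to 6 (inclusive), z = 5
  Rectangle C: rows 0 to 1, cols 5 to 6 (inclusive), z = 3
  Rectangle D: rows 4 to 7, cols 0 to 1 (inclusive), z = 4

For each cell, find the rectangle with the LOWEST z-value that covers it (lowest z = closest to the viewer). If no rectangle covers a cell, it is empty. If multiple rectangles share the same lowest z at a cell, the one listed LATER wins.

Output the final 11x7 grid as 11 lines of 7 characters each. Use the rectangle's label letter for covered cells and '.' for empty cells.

.....CC
.....CC
.....BB
.......
DD.....
DAAAA..
DAAAA..
DAAAA..
.AAAA..
.AAAA..
.AAAA..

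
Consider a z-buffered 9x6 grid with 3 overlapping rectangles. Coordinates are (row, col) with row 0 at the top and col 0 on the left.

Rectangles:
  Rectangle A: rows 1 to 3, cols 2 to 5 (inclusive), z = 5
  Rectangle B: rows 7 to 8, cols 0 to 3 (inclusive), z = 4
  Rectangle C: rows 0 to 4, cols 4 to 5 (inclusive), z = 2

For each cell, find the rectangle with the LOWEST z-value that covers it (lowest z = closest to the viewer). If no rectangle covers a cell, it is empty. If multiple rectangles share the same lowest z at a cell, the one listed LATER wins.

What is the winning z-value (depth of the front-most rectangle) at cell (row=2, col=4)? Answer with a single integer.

Check cell (2,4):
  A: rows 1-3 cols 2-5 z=5 -> covers; best now A (z=5)
  B: rows 7-8 cols 0-3 -> outside (row miss)
  C: rows 0-4 cols 4-5 z=2 -> covers; best now C (z=2)
Winner: C at z=2

Answer: 2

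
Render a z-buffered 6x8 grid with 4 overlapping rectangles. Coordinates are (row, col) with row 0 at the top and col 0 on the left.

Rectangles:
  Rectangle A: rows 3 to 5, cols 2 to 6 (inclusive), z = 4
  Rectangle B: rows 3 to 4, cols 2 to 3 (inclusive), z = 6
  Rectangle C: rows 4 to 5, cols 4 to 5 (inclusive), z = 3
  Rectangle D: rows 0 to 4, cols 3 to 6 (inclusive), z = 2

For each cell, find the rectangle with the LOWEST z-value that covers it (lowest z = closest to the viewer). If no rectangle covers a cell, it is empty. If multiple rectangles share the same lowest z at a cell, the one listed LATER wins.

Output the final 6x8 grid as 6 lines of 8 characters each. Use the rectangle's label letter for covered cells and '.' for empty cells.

...DDDD.
...DDDD.
...DDDD.
..ADDDD.
..ADDDD.
..AACCA.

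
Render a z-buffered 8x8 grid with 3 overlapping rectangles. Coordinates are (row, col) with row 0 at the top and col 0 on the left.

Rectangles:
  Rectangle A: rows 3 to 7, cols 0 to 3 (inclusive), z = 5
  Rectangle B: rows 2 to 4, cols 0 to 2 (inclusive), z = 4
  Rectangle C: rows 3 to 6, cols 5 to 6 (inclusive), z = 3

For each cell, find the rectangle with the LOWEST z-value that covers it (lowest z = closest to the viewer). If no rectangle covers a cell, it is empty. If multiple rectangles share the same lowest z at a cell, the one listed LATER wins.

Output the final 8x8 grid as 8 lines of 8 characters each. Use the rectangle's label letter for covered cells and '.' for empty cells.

........
........
BBB.....
BBBA.CC.
BBBA.CC.
AAAA.CC.
AAAA.CC.
AAAA....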